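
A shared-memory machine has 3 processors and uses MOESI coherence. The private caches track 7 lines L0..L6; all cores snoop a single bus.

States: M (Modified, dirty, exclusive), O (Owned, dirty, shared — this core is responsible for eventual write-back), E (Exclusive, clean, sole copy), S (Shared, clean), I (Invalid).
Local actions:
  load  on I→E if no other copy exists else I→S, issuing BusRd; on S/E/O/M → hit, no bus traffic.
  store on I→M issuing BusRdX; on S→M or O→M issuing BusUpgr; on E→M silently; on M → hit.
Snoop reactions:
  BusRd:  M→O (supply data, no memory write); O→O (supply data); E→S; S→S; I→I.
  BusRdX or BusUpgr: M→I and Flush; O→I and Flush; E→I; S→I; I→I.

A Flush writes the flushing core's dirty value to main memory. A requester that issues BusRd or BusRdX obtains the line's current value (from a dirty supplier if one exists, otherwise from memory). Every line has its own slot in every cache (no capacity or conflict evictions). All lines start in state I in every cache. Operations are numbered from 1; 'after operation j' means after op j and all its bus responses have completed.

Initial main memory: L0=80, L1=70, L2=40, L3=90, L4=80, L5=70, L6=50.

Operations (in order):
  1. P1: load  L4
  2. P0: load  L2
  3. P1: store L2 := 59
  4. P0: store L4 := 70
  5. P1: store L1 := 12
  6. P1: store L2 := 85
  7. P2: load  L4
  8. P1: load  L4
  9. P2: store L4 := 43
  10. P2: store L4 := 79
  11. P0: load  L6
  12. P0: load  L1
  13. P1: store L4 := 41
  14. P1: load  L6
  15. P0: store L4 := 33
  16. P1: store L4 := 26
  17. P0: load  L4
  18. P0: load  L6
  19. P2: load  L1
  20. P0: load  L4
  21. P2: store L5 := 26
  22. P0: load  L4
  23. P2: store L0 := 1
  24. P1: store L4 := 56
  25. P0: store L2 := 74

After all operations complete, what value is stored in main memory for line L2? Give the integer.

step 1: P1: load  L4  ⟶  IEI  (L4)  txn=BusRd  M[L4]=80
step 2: P0: load  L2  ⟶  EII  (L2)  txn=BusRd  M[L2]=40
step 3: P1: store L2 := 59  ⟶  IMI  (L2)  txn=BusRdX  M[L2]=40
step 4: P0: store L4 := 70  ⟶  MII  (L4)  txn=BusRdX  M[L4]=80
step 5: P1: store L1 := 12  ⟶  IMI  (L1)  txn=BusRdX  M[L1]=70
step 6: P1: store L2 := 85  ⟶  IMI  (L2)  txn=∅  M[L2]=40
step 7: P2: load  L4  ⟶  OIS  (L4)  txn=BusRd  M[L4]=80
step 8: P1: load  L4  ⟶  OSS  (L4)  txn=BusRd  M[L4]=80
step 9: P2: store L4 := 43  ⟶  IIM  (L4)  txn=BusUpgr+Flush  M[L4]=70
step 10: P2: store L4 := 79  ⟶  IIM  (L4)  txn=∅  M[L4]=70
step 11: P0: load  L6  ⟶  EII  (L6)  txn=BusRd  M[L6]=50
step 12: P0: load  L1  ⟶  SOI  (L1)  txn=BusRd  M[L1]=70
step 13: P1: store L4 := 41  ⟶  IMI  (L4)  txn=BusRdX+Flush  M[L4]=79
step 14: P1: load  L6  ⟶  SSI  (L6)  txn=BusRd  M[L6]=50
step 15: P0: store L4 := 33  ⟶  MII  (L4)  txn=BusRdX+Flush  M[L4]=41
step 16: P1: store L4 := 26  ⟶  IMI  (L4)  txn=BusRdX+Flush  M[L4]=33
step 17: P0: load  L4  ⟶  SOI  (L4)  txn=BusRd  M[L4]=33
step 18: P0: load  L6  ⟶  SSI  (L6)  txn=∅  M[L6]=50
step 19: P2: load  L1  ⟶  SOS  (L1)  txn=BusRd  M[L1]=70
step 20: P0: load  L4  ⟶  SOI  (L4)  txn=∅  M[L4]=33
step 21: P2: store L5 := 26  ⟶  IIM  (L5)  txn=BusRdX  M[L5]=70
step 22: P0: load  L4  ⟶  SOI  (L4)  txn=∅  M[L4]=33
step 23: P2: store L0 := 1  ⟶  IIM  (L0)  txn=BusRdX  M[L0]=80
step 24: P1: store L4 := 56  ⟶  IMI  (L4)  txn=BusUpgr  M[L4]=33
step 25: P0: store L2 := 74  ⟶  MII  (L2)  txn=BusRdX+Flush  M[L2]=85

memory[L2] = 85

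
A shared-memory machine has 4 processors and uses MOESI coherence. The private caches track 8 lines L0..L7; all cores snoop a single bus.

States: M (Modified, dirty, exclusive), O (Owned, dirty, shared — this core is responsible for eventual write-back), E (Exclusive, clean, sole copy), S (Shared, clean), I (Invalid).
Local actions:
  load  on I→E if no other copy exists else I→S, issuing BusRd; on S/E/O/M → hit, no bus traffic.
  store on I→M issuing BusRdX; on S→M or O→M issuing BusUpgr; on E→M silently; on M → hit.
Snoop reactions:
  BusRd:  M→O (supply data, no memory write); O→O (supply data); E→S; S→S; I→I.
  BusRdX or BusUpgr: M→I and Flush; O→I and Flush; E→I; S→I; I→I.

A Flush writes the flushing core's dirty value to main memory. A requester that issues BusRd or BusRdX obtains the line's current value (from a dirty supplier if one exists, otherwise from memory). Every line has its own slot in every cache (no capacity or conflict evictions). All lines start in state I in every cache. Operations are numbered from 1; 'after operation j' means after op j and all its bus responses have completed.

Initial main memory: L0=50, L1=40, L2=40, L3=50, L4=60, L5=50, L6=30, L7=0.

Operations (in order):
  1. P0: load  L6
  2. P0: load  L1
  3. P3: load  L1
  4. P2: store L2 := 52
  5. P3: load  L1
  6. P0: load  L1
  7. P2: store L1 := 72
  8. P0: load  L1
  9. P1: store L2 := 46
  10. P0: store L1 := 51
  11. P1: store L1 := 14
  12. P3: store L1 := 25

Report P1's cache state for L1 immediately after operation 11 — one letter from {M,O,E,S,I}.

[1] P0: load  L6 | P0:E(30), P1:I, P2:I, P3:I | bus: BusRd
[2] P0: load  L1 | P0:E(40), P1:I, P2:I, P3:I | bus: BusRd
[3] P3: load  L1 | P0:S(40), P1:I, P2:I, P3:S(40) | bus: BusRd
[4] P2: store L2 := 52 | P0:I, P1:I, P2:M(52), P3:I | bus: BusRdX
[5] P3: load  L1 | P0:S(40), P1:I, P2:I, P3:S(40) | bus: none
[6] P0: load  L1 | P0:S(40), P1:I, P2:I, P3:S(40) | bus: none
[7] P2: store L1 := 72 | P0:I, P1:I, P2:M(72), P3:I | bus: BusRdX
[8] P0: load  L1 | P0:S(72), P1:I, P2:O(72), P3:I | bus: BusRd
[9] P1: store L2 := 46 | P0:I, P1:M(46), P2:I, P3:I | bus: BusRdX,Flush
[10] P0: store L1 := 51 | P0:M(51), P1:I, P2:I, P3:I | bus: BusUpgr,Flush
[11] P1: store L1 := 14 | P0:I, P1:M(14), P2:I, P3:I | bus: BusRdX,Flush
[12] P3: store L1 := 25 | P0:I, P1:I, P2:I, P3:M(25) | bus: BusRdX,Flush

state = M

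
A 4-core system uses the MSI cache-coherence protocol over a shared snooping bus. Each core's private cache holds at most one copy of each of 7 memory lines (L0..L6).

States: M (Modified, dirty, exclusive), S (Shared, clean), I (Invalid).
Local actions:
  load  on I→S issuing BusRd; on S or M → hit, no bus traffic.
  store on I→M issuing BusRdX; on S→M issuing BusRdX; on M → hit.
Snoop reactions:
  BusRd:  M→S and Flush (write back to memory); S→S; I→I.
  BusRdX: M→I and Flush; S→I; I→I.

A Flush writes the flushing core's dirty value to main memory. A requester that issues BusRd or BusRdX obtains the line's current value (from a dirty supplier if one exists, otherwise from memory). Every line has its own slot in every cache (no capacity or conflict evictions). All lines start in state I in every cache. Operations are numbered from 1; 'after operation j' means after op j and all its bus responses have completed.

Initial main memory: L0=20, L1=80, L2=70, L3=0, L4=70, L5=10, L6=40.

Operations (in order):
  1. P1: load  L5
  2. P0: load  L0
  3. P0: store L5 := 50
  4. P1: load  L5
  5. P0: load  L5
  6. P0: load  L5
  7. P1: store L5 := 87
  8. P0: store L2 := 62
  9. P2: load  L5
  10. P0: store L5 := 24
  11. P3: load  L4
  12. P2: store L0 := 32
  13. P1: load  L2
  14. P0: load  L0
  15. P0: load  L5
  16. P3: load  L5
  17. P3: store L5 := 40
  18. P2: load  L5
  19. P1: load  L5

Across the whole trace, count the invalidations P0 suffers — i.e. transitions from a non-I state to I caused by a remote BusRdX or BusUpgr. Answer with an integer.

step 1: P1: load  L5  ⟶  ISII  (L5)  txn=BusRd  M[L5]=10
step 2: P0: load  L0  ⟶  SIII  (L0)  txn=BusRd  M[L0]=20
step 3: P0: store L5 := 50  ⟶  MIII  (L5)  txn=BusRdX  M[L5]=10
step 4: P1: load  L5  ⟶  SSII  (L5)  txn=BusRd+Flush  M[L5]=50
step 5: P0: load  L5  ⟶  SSII  (L5)  txn=∅  M[L5]=50
step 6: P0: load  L5  ⟶  SSII  (L5)  txn=∅  M[L5]=50
step 7: P1: store L5 := 87  ⟶  IMII  (L5)  txn=BusRdX  M[L5]=50
step 8: P0: store L2 := 62  ⟶  MIII  (L2)  txn=BusRdX  M[L2]=70
step 9: P2: load  L5  ⟶  ISSI  (L5)  txn=BusRd+Flush  M[L5]=87
step 10: P0: store L5 := 24  ⟶  MIII  (L5)  txn=BusRdX  M[L5]=87
step 11: P3: load  L4  ⟶  IIIS  (L4)  txn=BusRd  M[L4]=70
step 12: P2: store L0 := 32  ⟶  IIMI  (L0)  txn=BusRdX  M[L0]=20
step 13: P1: load  L2  ⟶  SSII  (L2)  txn=BusRd+Flush  M[L2]=62
step 14: P0: load  L0  ⟶  SISI  (L0)  txn=BusRd+Flush  M[L0]=32
step 15: P0: load  L5  ⟶  MIII  (L5)  txn=∅  M[L5]=87
step 16: P3: load  L5  ⟶  SIIS  (L5)  txn=BusRd+Flush  M[L5]=24
step 17: P3: store L5 := 40  ⟶  IIIM  (L5)  txn=BusRdX  M[L5]=24
step 18: P2: load  L5  ⟶  IISS  (L5)  txn=BusRd+Flush  M[L5]=40
step 19: P1: load  L5  ⟶  ISSS  (L5)  txn=BusRd  M[L5]=40

invalidations = 3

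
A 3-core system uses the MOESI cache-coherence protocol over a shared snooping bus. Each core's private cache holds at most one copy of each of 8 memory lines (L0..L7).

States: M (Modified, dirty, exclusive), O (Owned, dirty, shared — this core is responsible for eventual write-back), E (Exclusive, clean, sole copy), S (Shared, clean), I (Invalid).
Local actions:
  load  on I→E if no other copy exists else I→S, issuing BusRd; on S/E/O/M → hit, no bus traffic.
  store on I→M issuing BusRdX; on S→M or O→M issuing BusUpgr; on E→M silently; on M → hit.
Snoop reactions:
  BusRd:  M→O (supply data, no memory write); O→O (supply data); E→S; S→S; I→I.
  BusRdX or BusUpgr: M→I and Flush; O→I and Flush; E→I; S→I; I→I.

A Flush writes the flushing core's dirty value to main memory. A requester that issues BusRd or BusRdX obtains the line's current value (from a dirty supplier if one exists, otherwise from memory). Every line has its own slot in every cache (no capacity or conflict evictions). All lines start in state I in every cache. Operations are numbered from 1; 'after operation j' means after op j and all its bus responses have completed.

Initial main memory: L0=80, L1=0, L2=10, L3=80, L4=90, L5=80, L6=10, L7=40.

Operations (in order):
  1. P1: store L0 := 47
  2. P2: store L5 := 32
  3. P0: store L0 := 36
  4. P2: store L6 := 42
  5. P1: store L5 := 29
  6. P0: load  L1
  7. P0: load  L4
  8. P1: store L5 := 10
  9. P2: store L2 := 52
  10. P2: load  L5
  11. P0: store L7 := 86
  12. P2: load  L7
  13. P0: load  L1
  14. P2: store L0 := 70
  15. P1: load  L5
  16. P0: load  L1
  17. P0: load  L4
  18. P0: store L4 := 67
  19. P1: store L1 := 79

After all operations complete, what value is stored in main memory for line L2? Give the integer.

  op1 P1: store L0 := 47 → I/M/I on L0; bus BusRdX; mem=80
  op2 P2: store L5 := 32 → I/I/M on L5; bus BusRdX; mem=80
  op3 P0: store L0 := 36 → M/I/I on L0; bus BusRdX Flush; mem=47
  op4 P2: store L6 := 42 → I/I/M on L6; bus BusRdX; mem=10
  op5 P1: store L5 := 29 → I/M/I on L5; bus BusRdX Flush; mem=32
  op6 P0: load  L1 → E/I/I on L1; bus BusRd; mem=0
  op7 P0: load  L4 → E/I/I on L4; bus BusRd; mem=90
  op8 P1: store L5 := 10 → I/M/I on L5; bus (none); mem=32
  op9 P2: store L2 := 52 → I/I/M on L2; bus BusRdX; mem=10
  op10 P2: load  L5 → I/O/S on L5; bus BusRd; mem=32
  op11 P0: store L7 := 86 → M/I/I on L7; bus BusRdX; mem=40
  op12 P2: load  L7 → O/I/S on L7; bus BusRd; mem=40
  op13 P0: load  L1 → E/I/I on L1; bus (none); mem=0
  op14 P2: store L0 := 70 → I/I/M on L0; bus BusRdX Flush; mem=36
  op15 P1: load  L5 → I/O/S on L5; bus (none); mem=32
  op16 P0: load  L1 → E/I/I on L1; bus (none); mem=0
  op17 P0: load  L4 → E/I/I on L4; bus (none); mem=90
  op18 P0: store L4 := 67 → M/I/I on L4; bus (none); mem=90
  op19 P1: store L1 := 79 → I/M/I on L1; bus BusRdX; mem=0

memory[L2] = 10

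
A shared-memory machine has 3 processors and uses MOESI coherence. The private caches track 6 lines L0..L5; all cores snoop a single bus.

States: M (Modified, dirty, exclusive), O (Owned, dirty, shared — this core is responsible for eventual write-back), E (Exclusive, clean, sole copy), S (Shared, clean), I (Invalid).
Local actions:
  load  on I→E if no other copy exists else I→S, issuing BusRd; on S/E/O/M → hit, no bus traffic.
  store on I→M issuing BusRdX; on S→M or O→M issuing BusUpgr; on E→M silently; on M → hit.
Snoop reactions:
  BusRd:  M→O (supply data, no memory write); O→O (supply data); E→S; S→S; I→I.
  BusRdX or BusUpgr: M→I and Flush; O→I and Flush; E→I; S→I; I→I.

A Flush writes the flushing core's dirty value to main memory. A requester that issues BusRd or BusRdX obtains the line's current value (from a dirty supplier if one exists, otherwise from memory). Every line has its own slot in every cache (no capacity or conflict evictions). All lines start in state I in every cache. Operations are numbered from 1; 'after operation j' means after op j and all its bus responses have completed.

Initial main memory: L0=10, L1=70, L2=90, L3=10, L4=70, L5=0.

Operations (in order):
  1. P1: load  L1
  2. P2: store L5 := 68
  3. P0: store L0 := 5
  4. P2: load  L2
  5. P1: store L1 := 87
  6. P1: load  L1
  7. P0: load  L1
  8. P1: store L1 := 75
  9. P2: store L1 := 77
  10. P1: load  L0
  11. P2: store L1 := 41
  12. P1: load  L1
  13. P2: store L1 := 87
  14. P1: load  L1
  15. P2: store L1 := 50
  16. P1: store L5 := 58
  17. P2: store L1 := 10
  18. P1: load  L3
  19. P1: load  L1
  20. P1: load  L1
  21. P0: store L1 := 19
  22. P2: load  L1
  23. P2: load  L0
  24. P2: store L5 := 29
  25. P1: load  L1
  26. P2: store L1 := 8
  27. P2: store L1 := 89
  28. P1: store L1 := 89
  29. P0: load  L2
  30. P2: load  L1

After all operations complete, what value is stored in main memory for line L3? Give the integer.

memory[L3] = 10

[1] P1: load  L1 | P0:I, P1:E(70), P2:I | bus: BusRd
[2] P2: store L5 := 68 | P0:I, P1:I, P2:M(68) | bus: BusRdX
[3] P0: store L0 := 5 | P0:M(5), P1:I, P2:I | bus: BusRdX
[4] P2: load  L2 | P0:I, P1:I, P2:E(90) | bus: BusRd
[5] P1: store L1 := 87 | P0:I, P1:M(87), P2:I | bus: none
[6] P1: load  L1 | P0:I, P1:M(87), P2:I | bus: none
[7] P0: load  L1 | P0:S(87), P1:O(87), P2:I | bus: BusRd
[8] P1: store L1 := 75 | P0:I, P1:M(75), P2:I | bus: BusUpgr
[9] P2: store L1 := 77 | P0:I, P1:I, P2:M(77) | bus: BusRdX,Flush
[10] P1: load  L0 | P0:O(5), P1:S(5), P2:I | bus: BusRd
[11] P2: store L1 := 41 | P0:I, P1:I, P2:M(41) | bus: none
[12] P1: load  L1 | P0:I, P1:S(41), P2:O(41) | bus: BusRd
[13] P2: store L1 := 87 | P0:I, P1:I, P2:M(87) | bus: BusUpgr
[14] P1: load  L1 | P0:I, P1:S(87), P2:O(87) | bus: BusRd
[15] P2: store L1 := 50 | P0:I, P1:I, P2:M(50) | bus: BusUpgr
[16] P1: store L5 := 58 | P0:I, P1:M(58), P2:I | bus: BusRdX,Flush
[17] P2: store L1 := 10 | P0:I, P1:I, P2:M(10) | bus: none
[18] P1: load  L3 | P0:I, P1:E(10), P2:I | bus: BusRd
[19] P1: load  L1 | P0:I, P1:S(10), P2:O(10) | bus: BusRd
[20] P1: load  L1 | P0:I, P1:S(10), P2:O(10) | bus: none
[21] P0: store L1 := 19 | P0:M(19), P1:I, P2:I | bus: BusRdX,Flush
[22] P2: load  L1 | P0:O(19), P1:I, P2:S(19) | bus: BusRd
[23] P2: load  L0 | P0:O(5), P1:S(5), P2:S(5) | bus: BusRd
[24] P2: store L5 := 29 | P0:I, P1:I, P2:M(29) | bus: BusRdX,Flush
[25] P1: load  L1 | P0:O(19), P1:S(19), P2:S(19) | bus: BusRd
[26] P2: store L1 := 8 | P0:I, P1:I, P2:M(8) | bus: BusUpgr,Flush
[27] P2: store L1 := 89 | P0:I, P1:I, P2:M(89) | bus: none
[28] P1: store L1 := 89 | P0:I, P1:M(89), P2:I | bus: BusRdX,Flush
[29] P0: load  L2 | P0:S(90), P1:I, P2:S(90) | bus: BusRd
[30] P2: load  L1 | P0:I, P1:O(89), P2:S(89) | bus: BusRd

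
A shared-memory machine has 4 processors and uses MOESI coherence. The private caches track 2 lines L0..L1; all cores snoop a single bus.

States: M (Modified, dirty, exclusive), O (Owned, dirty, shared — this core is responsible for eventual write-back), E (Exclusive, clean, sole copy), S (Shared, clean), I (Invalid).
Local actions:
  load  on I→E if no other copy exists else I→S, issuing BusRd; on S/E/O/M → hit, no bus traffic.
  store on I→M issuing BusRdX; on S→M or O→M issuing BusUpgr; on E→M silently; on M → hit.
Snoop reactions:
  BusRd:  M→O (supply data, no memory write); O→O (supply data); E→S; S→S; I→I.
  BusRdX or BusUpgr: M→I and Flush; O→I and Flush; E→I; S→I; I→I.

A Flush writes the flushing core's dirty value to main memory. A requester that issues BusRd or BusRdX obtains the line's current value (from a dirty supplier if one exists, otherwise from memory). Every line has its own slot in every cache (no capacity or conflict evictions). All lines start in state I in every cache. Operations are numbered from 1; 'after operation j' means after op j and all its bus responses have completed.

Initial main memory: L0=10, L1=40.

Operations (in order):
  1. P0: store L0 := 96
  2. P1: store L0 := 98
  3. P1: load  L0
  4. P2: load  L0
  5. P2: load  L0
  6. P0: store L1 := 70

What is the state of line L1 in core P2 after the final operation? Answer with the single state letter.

state = I

  op1 P0: store L0 := 96 → M/I/I/I on L0; bus BusRdX; mem=10
  op2 P1: store L0 := 98 → I/M/I/I on L0; bus BusRdX Flush; mem=96
  op3 P1: load  L0 → I/M/I/I on L0; bus (none); mem=96
  op4 P2: load  L0 → I/O/S/I on L0; bus BusRd; mem=96
  op5 P2: load  L0 → I/O/S/I on L0; bus (none); mem=96
  op6 P0: store L1 := 70 → M/I/I/I on L1; bus BusRdX; mem=40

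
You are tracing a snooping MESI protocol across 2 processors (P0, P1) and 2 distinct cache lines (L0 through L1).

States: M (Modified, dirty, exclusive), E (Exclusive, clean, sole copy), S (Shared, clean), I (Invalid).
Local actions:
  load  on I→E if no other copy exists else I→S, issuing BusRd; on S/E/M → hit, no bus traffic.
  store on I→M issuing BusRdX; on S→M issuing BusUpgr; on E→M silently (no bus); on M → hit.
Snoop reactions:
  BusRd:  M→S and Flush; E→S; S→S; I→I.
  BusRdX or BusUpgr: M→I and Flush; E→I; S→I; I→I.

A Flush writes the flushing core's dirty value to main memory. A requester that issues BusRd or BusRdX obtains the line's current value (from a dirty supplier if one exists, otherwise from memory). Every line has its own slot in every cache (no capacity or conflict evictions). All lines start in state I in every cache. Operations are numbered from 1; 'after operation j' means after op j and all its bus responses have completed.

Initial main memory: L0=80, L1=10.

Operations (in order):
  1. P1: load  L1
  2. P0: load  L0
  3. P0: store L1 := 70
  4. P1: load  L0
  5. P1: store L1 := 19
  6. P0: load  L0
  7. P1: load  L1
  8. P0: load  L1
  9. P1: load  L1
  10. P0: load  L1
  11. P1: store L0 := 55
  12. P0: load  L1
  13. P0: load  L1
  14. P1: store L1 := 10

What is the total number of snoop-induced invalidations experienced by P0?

invalidations = 3

1. P1: load  L1  bus=[BusRd]  L1: P0=I P1=E  mem[L1]=10
2. P0: load  L0  bus=[BusRd]  L0: P0=E P1=I  mem[L0]=80
3. P0: store L1 := 70  bus=[BusRdX]  L1: P0=M P1=I  mem[L1]=10
4. P1: load  L0  bus=[BusRd]  L0: P0=S P1=S  mem[L0]=80
5. P1: store L1 := 19  bus=[BusRdX,Flush]  L1: P0=I P1=M  mem[L1]=70
6. P0: load  L0  bus=[-]  L0: P0=S P1=S  mem[L0]=80
7. P1: load  L1  bus=[-]  L1: P0=I P1=M  mem[L1]=70
8. P0: load  L1  bus=[BusRd,Flush]  L1: P0=S P1=S  mem[L1]=19
9. P1: load  L1  bus=[-]  L1: P0=S P1=S  mem[L1]=19
10. P0: load  L1  bus=[-]  L1: P0=S P1=S  mem[L1]=19
11. P1: store L0 := 55  bus=[BusUpgr]  L0: P0=I P1=M  mem[L0]=80
12. P0: load  L1  bus=[-]  L1: P0=S P1=S  mem[L1]=19
13. P0: load  L1  bus=[-]  L1: P0=S P1=S  mem[L1]=19
14. P1: store L1 := 10  bus=[BusUpgr]  L1: P0=I P1=M  mem[L1]=19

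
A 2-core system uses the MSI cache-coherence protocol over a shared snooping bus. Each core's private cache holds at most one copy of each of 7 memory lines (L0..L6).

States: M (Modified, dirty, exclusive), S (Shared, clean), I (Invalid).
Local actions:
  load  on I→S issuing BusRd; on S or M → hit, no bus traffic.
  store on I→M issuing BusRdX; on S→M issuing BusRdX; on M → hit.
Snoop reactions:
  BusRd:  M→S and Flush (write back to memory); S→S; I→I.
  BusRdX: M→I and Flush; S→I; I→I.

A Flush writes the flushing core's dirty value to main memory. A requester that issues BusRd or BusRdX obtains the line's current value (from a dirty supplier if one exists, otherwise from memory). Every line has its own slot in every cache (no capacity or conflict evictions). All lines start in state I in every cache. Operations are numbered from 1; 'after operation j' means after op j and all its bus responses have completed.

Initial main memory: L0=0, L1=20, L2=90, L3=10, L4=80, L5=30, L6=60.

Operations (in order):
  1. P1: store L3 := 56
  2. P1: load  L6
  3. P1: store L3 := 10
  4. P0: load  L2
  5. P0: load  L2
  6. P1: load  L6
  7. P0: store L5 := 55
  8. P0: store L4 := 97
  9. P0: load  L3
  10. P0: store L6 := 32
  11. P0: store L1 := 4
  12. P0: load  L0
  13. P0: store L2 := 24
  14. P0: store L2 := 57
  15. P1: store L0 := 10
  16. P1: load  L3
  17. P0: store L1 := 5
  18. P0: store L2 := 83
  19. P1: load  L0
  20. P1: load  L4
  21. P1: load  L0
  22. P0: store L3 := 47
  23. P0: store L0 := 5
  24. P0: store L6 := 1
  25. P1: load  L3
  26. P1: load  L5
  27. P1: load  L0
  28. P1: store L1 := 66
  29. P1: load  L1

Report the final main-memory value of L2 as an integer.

  op1 P1: store L3 := 56 → I/M on L3; bus BusRdX; mem=10
  op2 P1: load  L6 → I/S on L6; bus BusRd; mem=60
  op3 P1: store L3 := 10 → I/M on L3; bus (none); mem=10
  op4 P0: load  L2 → S/I on L2; bus BusRd; mem=90
  op5 P0: load  L2 → S/I on L2; bus (none); mem=90
  op6 P1: load  L6 → I/S on L6; bus (none); mem=60
  op7 P0: store L5 := 55 → M/I on L5; bus BusRdX; mem=30
  op8 P0: store L4 := 97 → M/I on L4; bus BusRdX; mem=80
  op9 P0: load  L3 → S/S on L3; bus BusRd Flush; mem=10
  op10 P0: store L6 := 32 → M/I on L6; bus BusRdX; mem=60
  op11 P0: store L1 := 4 → M/I on L1; bus BusRdX; mem=20
  op12 P0: load  L0 → S/I on L0; bus BusRd; mem=0
  op13 P0: store L2 := 24 → M/I on L2; bus BusRdX; mem=90
  op14 P0: store L2 := 57 → M/I on L2; bus (none); mem=90
  op15 P1: store L0 := 10 → I/M on L0; bus BusRdX; mem=0
  op16 P1: load  L3 → S/S on L3; bus (none); mem=10
  op17 P0: store L1 := 5 → M/I on L1; bus (none); mem=20
  op18 P0: store L2 := 83 → M/I on L2; bus (none); mem=90
  op19 P1: load  L0 → I/M on L0; bus (none); mem=0
  op20 P1: load  L4 → S/S on L4; bus BusRd Flush; mem=97
  op21 P1: load  L0 → I/M on L0; bus (none); mem=0
  op22 P0: store L3 := 47 → M/I on L3; bus BusRdX; mem=10
  op23 P0: store L0 := 5 → M/I on L0; bus BusRdX Flush; mem=10
  op24 P0: store L6 := 1 → M/I on L6; bus (none); mem=60
  op25 P1: load  L3 → S/S on L3; bus BusRd Flush; mem=47
  op26 P1: load  L5 → S/S on L5; bus BusRd Flush; mem=55
  op27 P1: load  L0 → S/S on L0; bus BusRd Flush; mem=5
  op28 P1: store L1 := 66 → I/M on L1; bus BusRdX Flush; mem=5
  op29 P1: load  L1 → I/M on L1; bus (none); mem=5

memory[L2] = 90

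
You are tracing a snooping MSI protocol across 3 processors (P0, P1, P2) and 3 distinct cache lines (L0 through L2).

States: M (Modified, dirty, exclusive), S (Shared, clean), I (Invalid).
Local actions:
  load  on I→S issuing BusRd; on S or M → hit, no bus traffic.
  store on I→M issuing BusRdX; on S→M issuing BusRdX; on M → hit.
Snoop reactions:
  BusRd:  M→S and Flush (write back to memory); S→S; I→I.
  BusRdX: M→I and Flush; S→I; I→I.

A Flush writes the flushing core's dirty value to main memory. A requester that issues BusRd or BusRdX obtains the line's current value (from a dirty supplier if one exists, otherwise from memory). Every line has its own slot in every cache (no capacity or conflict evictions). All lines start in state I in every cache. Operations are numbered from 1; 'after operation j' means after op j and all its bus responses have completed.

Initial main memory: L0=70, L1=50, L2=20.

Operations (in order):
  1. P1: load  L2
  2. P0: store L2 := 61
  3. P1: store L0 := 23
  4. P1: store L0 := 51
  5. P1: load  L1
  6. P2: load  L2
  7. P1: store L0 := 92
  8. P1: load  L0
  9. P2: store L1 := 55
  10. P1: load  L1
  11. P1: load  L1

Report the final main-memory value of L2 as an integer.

memory[L2] = 61

1. P1: load  L2  bus=[BusRd]  L2: P0=I P1=S P2=I  mem[L2]=20
2. P0: store L2 := 61  bus=[BusRdX]  L2: P0=M P1=I P2=I  mem[L2]=20
3. P1: store L0 := 23  bus=[BusRdX]  L0: P0=I P1=M P2=I  mem[L0]=70
4. P1: store L0 := 51  bus=[-]  L0: P0=I P1=M P2=I  mem[L0]=70
5. P1: load  L1  bus=[BusRd]  L1: P0=I P1=S P2=I  mem[L1]=50
6. P2: load  L2  bus=[BusRd,Flush]  L2: P0=S P1=I P2=S  mem[L2]=61
7. P1: store L0 := 92  bus=[-]  L0: P0=I P1=M P2=I  mem[L0]=70
8. P1: load  L0  bus=[-]  L0: P0=I P1=M P2=I  mem[L0]=70
9. P2: store L1 := 55  bus=[BusRdX]  L1: P0=I P1=I P2=M  mem[L1]=50
10. P1: load  L1  bus=[BusRd,Flush]  L1: P0=I P1=S P2=S  mem[L1]=55
11. P1: load  L1  bus=[-]  L1: P0=I P1=S P2=S  mem[L1]=55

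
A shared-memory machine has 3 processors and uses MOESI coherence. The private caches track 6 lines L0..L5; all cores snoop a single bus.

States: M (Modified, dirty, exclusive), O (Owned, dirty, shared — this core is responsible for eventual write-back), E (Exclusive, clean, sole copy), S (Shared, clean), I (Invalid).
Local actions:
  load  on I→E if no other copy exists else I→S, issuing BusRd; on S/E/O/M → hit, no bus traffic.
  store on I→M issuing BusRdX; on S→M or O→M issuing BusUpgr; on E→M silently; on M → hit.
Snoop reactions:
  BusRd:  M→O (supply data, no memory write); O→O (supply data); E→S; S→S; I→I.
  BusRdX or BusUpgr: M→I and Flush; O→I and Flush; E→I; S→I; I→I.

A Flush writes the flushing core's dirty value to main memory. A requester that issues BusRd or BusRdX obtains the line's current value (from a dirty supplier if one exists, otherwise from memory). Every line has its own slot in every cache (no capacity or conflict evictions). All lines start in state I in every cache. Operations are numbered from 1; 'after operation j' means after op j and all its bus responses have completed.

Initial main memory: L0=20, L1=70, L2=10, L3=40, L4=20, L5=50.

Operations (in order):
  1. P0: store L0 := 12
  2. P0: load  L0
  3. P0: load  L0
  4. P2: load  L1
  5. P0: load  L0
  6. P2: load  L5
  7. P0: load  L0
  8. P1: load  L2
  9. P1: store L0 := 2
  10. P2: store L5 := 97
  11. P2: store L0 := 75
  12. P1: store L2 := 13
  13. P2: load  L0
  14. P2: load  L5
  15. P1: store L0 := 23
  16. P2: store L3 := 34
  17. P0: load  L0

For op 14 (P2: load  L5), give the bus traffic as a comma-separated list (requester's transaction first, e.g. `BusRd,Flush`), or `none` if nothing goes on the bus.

bus = none

step 1: P0: store L0 := 12  ⟶  MII  (L0)  txn=BusRdX  M[L0]=20
step 2: P0: load  L0  ⟶  MII  (L0)  txn=∅  M[L0]=20
step 3: P0: load  L0  ⟶  MII  (L0)  txn=∅  M[L0]=20
step 4: P2: load  L1  ⟶  IIE  (L1)  txn=BusRd  M[L1]=70
step 5: P0: load  L0  ⟶  MII  (L0)  txn=∅  M[L0]=20
step 6: P2: load  L5  ⟶  IIE  (L5)  txn=BusRd  M[L5]=50
step 7: P0: load  L0  ⟶  MII  (L0)  txn=∅  M[L0]=20
step 8: P1: load  L2  ⟶  IEI  (L2)  txn=BusRd  M[L2]=10
step 9: P1: store L0 := 2  ⟶  IMI  (L0)  txn=BusRdX+Flush  M[L0]=12
step 10: P2: store L5 := 97  ⟶  IIM  (L5)  txn=∅  M[L5]=50
step 11: P2: store L0 := 75  ⟶  IIM  (L0)  txn=BusRdX+Flush  M[L0]=2
step 12: P1: store L2 := 13  ⟶  IMI  (L2)  txn=∅  M[L2]=10
step 13: P2: load  L0  ⟶  IIM  (L0)  txn=∅  M[L0]=2
step 14: P2: load  L5  ⟶  IIM  (L5)  txn=∅  M[L5]=50
step 15: P1: store L0 := 23  ⟶  IMI  (L0)  txn=BusRdX+Flush  M[L0]=75
step 16: P2: store L3 := 34  ⟶  IIM  (L3)  txn=BusRdX  M[L3]=40
step 17: P0: load  L0  ⟶  SOI  (L0)  txn=BusRd  M[L0]=75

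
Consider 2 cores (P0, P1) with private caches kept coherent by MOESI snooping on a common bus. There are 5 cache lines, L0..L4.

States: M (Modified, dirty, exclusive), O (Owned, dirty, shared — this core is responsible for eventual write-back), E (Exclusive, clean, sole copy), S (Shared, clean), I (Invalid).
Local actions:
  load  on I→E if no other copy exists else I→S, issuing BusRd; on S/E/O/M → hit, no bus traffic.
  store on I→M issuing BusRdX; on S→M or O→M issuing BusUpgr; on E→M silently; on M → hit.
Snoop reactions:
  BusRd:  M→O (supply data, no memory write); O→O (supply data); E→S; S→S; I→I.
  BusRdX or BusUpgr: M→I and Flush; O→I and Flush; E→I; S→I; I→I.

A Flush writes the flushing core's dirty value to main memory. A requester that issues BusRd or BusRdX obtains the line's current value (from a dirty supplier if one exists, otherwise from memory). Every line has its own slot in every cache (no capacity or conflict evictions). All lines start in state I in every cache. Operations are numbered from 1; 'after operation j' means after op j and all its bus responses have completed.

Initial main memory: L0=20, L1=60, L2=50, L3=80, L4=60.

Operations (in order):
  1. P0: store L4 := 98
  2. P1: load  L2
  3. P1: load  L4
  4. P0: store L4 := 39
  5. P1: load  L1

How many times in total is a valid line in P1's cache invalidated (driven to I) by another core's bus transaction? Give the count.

invalidations = 1

  op1 P0: store L4 := 98 → M/I on L4; bus BusRdX; mem=60
  op2 P1: load  L2 → I/E on L2; bus BusRd; mem=50
  op3 P1: load  L4 → O/S on L4; bus BusRd; mem=60
  op4 P0: store L4 := 39 → M/I on L4; bus BusUpgr; mem=60
  op5 P1: load  L1 → I/E on L1; bus BusRd; mem=60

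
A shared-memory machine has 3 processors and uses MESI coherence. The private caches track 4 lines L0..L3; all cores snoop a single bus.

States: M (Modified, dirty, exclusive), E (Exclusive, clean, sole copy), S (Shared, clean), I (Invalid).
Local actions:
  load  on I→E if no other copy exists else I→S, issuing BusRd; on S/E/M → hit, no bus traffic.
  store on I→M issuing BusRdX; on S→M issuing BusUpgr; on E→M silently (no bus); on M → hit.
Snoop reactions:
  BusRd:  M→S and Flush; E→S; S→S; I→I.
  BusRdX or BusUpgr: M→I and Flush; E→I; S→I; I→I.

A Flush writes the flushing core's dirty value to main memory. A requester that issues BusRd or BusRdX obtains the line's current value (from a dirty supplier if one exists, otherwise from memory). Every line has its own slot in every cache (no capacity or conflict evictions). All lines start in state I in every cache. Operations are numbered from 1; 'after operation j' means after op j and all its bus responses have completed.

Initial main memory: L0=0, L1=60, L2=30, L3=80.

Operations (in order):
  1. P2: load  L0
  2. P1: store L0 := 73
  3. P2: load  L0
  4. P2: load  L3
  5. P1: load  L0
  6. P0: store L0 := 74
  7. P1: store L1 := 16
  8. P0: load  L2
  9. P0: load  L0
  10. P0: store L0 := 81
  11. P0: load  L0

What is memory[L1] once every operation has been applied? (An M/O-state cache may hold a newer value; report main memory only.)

memory[L1] = 60

[1] P2: load  L0 | P0:I, P1:I, P2:E(0) | bus: BusRd
[2] P1: store L0 := 73 | P0:I, P1:M(73), P2:I | bus: BusRdX
[3] P2: load  L0 | P0:I, P1:S(73), P2:S(73) | bus: BusRd,Flush
[4] P2: load  L3 | P0:I, P1:I, P2:E(80) | bus: BusRd
[5] P1: load  L0 | P0:I, P1:S(73), P2:S(73) | bus: none
[6] P0: store L0 := 74 | P0:M(74), P1:I, P2:I | bus: BusRdX
[7] P1: store L1 := 16 | P0:I, P1:M(16), P2:I | bus: BusRdX
[8] P0: load  L2 | P0:E(30), P1:I, P2:I | bus: BusRd
[9] P0: load  L0 | P0:M(74), P1:I, P2:I | bus: none
[10] P0: store L0 := 81 | P0:M(81), P1:I, P2:I | bus: none
[11] P0: load  L0 | P0:M(81), P1:I, P2:I | bus: none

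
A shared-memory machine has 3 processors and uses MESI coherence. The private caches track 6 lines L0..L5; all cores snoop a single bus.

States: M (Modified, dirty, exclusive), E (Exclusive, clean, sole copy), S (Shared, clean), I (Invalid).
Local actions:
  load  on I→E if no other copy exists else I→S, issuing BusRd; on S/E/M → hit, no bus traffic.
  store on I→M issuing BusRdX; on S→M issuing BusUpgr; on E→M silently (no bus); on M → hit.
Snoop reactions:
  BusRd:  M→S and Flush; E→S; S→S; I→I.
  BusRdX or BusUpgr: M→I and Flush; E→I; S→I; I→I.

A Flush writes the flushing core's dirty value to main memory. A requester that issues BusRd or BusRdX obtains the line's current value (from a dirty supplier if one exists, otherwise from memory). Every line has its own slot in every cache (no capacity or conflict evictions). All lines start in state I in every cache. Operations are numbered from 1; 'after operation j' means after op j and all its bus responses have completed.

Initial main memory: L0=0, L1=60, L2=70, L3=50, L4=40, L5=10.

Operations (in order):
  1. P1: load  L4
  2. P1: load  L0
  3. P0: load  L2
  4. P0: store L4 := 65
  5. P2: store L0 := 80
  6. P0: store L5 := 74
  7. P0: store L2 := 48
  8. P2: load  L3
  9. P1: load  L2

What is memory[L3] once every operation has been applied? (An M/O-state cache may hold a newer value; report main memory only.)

  op1 P1: load  L4 → I/E/I on L4; bus BusRd; mem=40
  op2 P1: load  L0 → I/E/I on L0; bus BusRd; mem=0
  op3 P0: load  L2 → E/I/I on L2; bus BusRd; mem=70
  op4 P0: store L4 := 65 → M/I/I on L4; bus BusRdX; mem=40
  op5 P2: store L0 := 80 → I/I/M on L0; bus BusRdX; mem=0
  op6 P0: store L5 := 74 → M/I/I on L5; bus BusRdX; mem=10
  op7 P0: store L2 := 48 → M/I/I on L2; bus (none); mem=70
  op8 P2: load  L3 → I/I/E on L3; bus BusRd; mem=50
  op9 P1: load  L2 → S/S/I on L2; bus BusRd Flush; mem=48

memory[L3] = 50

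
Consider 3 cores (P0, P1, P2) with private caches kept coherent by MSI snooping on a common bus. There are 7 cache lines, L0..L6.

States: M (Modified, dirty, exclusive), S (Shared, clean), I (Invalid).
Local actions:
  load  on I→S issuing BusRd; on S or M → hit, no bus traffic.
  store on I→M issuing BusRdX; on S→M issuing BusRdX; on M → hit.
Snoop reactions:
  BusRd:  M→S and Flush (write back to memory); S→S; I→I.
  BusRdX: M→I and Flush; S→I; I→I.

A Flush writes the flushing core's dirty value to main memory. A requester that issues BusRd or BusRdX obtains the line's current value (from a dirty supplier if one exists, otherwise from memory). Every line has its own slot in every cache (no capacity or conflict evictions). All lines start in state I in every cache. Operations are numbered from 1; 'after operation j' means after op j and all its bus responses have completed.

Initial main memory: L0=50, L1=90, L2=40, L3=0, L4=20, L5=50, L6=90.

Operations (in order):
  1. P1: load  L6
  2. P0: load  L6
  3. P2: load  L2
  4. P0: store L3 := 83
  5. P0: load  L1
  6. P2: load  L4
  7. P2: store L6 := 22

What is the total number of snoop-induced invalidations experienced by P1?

invalidations = 1

step 1: P1: load  L6  ⟶  ISI  (L6)  txn=BusRd  M[L6]=90
step 2: P0: load  L6  ⟶  SSI  (L6)  txn=BusRd  M[L6]=90
step 3: P2: load  L2  ⟶  IIS  (L2)  txn=BusRd  M[L2]=40
step 4: P0: store L3 := 83  ⟶  MII  (L3)  txn=BusRdX  M[L3]=0
step 5: P0: load  L1  ⟶  SII  (L1)  txn=BusRd  M[L1]=90
step 6: P2: load  L4  ⟶  IIS  (L4)  txn=BusRd  M[L4]=20
step 7: P2: store L6 := 22  ⟶  IIM  (L6)  txn=BusRdX  M[L6]=90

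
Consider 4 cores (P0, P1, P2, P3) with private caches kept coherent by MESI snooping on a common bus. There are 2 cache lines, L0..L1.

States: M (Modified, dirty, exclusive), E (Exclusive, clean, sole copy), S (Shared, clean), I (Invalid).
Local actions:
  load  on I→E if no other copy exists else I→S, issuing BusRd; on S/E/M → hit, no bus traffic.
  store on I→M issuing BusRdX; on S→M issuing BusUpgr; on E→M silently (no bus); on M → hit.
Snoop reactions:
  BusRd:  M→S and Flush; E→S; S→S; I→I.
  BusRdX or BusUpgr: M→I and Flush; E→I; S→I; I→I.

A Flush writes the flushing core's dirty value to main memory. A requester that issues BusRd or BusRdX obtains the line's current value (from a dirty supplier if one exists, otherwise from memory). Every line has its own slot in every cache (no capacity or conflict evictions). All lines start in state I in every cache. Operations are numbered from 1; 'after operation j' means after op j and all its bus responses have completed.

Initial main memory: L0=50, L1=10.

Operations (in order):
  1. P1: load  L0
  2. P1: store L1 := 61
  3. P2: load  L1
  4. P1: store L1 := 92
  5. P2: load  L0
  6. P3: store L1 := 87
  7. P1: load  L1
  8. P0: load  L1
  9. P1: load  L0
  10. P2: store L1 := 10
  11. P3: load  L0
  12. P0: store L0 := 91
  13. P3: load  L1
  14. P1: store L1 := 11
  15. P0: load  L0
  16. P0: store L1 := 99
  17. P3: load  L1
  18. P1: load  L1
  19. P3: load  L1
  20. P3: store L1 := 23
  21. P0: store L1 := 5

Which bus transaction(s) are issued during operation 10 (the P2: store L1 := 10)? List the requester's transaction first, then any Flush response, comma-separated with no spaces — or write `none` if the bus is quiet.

bus = BusRdX

[1] P1: load  L0 | P0:I, P1:E(50), P2:I, P3:I | bus: BusRd
[2] P1: store L1 := 61 | P0:I, P1:M(61), P2:I, P3:I | bus: BusRdX
[3] P2: load  L1 | P0:I, P1:S(61), P2:S(61), P3:I | bus: BusRd,Flush
[4] P1: store L1 := 92 | P0:I, P1:M(92), P2:I, P3:I | bus: BusUpgr
[5] P2: load  L0 | P0:I, P1:S(50), P2:S(50), P3:I | bus: BusRd
[6] P3: store L1 := 87 | P0:I, P1:I, P2:I, P3:M(87) | bus: BusRdX,Flush
[7] P1: load  L1 | P0:I, P1:S(87), P2:I, P3:S(87) | bus: BusRd,Flush
[8] P0: load  L1 | P0:S(87), P1:S(87), P2:I, P3:S(87) | bus: BusRd
[9] P1: load  L0 | P0:I, P1:S(50), P2:S(50), P3:I | bus: none
[10] P2: store L1 := 10 | P0:I, P1:I, P2:M(10), P3:I | bus: BusRdX
[11] P3: load  L0 | P0:I, P1:S(50), P2:S(50), P3:S(50) | bus: BusRd
[12] P0: store L0 := 91 | P0:M(91), P1:I, P2:I, P3:I | bus: BusRdX
[13] P3: load  L1 | P0:I, P1:I, P2:S(10), P3:S(10) | bus: BusRd,Flush
[14] P1: store L1 := 11 | P0:I, P1:M(11), P2:I, P3:I | bus: BusRdX
[15] P0: load  L0 | P0:M(91), P1:I, P2:I, P3:I | bus: none
[16] P0: store L1 := 99 | P0:M(99), P1:I, P2:I, P3:I | bus: BusRdX,Flush
[17] P3: load  L1 | P0:S(99), P1:I, P2:I, P3:S(99) | bus: BusRd,Flush
[18] P1: load  L1 | P0:S(99), P1:S(99), P2:I, P3:S(99) | bus: BusRd
[19] P3: load  L1 | P0:S(99), P1:S(99), P2:I, P3:S(99) | bus: none
[20] P3: store L1 := 23 | P0:I, P1:I, P2:I, P3:M(23) | bus: BusUpgr
[21] P0: store L1 := 5 | P0:M(5), P1:I, P2:I, P3:I | bus: BusRdX,Flush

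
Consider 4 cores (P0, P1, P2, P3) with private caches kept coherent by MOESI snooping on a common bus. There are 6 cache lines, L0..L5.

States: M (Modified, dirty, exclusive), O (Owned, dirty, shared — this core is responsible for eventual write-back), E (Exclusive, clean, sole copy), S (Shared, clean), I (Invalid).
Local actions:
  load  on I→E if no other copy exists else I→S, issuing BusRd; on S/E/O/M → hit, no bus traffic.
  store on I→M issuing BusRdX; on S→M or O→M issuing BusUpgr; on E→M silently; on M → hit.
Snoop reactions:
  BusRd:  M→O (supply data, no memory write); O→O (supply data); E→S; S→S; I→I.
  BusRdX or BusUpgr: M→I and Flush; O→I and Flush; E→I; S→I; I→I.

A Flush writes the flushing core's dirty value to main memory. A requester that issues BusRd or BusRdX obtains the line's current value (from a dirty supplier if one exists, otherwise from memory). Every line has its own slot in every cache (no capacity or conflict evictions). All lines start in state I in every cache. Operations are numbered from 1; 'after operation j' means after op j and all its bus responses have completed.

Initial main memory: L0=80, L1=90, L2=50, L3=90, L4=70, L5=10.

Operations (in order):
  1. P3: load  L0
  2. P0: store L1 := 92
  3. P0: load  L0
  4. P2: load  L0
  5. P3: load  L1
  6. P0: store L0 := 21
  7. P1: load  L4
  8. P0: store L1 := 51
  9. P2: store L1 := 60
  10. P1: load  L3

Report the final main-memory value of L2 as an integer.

memory[L2] = 50

[1] P3: load  L0 | P0:I, P1:I, P2:I, P3:E(80) | bus: BusRd
[2] P0: store L1 := 92 | P0:M(92), P1:I, P2:I, P3:I | bus: BusRdX
[3] P0: load  L0 | P0:S(80), P1:I, P2:I, P3:S(80) | bus: BusRd
[4] P2: load  L0 | P0:S(80), P1:I, P2:S(80), P3:S(80) | bus: BusRd
[5] P3: load  L1 | P0:O(92), P1:I, P2:I, P3:S(92) | bus: BusRd
[6] P0: store L0 := 21 | P0:M(21), P1:I, P2:I, P3:I | bus: BusUpgr
[7] P1: load  L4 | P0:I, P1:E(70), P2:I, P3:I | bus: BusRd
[8] P0: store L1 := 51 | P0:M(51), P1:I, P2:I, P3:I | bus: BusUpgr
[9] P2: store L1 := 60 | P0:I, P1:I, P2:M(60), P3:I | bus: BusRdX,Flush
[10] P1: load  L3 | P0:I, P1:E(90), P2:I, P3:I | bus: BusRd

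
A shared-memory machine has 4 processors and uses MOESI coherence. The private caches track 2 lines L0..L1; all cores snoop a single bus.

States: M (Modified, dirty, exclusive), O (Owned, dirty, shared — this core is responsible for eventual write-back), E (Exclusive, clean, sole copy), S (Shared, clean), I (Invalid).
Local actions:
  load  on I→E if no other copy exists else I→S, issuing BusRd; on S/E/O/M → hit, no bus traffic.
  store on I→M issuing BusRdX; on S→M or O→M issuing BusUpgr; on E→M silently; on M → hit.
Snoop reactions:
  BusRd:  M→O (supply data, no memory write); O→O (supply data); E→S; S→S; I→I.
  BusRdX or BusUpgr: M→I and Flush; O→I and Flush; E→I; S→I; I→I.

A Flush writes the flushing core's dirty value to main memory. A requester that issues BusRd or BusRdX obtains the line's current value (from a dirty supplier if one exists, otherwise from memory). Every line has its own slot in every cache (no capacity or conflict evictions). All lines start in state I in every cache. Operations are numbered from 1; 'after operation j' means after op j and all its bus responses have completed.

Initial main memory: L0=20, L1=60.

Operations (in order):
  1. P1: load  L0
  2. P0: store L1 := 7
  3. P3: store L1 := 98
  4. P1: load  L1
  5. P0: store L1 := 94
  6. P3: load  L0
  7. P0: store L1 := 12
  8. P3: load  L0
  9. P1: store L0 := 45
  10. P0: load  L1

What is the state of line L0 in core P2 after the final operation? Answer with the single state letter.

step 1: P1: load  L0  ⟶  IEII  (L0)  txn=BusRd  M[L0]=20
step 2: P0: store L1 := 7  ⟶  MIII  (L1)  txn=BusRdX  M[L1]=60
step 3: P3: store L1 := 98  ⟶  IIIM  (L1)  txn=BusRdX+Flush  M[L1]=7
step 4: P1: load  L1  ⟶  ISIO  (L1)  txn=BusRd  M[L1]=7
step 5: P0: store L1 := 94  ⟶  MIII  (L1)  txn=BusRdX+Flush  M[L1]=98
step 6: P3: load  L0  ⟶  ISIS  (L0)  txn=BusRd  M[L0]=20
step 7: P0: store L1 := 12  ⟶  MIII  (L1)  txn=∅  M[L1]=98
step 8: P3: load  L0  ⟶  ISIS  (L0)  txn=∅  M[L0]=20
step 9: P1: store L0 := 45  ⟶  IMII  (L0)  txn=BusUpgr  M[L0]=20
step 10: P0: load  L1  ⟶  MIII  (L1)  txn=∅  M[L1]=98

state = I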